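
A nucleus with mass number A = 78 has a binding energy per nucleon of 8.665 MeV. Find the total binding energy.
B.E. = 8.665 × 78 = 675.9 MeV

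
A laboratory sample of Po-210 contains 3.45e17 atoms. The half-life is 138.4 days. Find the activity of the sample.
A = λN = 1.728e15 decays/day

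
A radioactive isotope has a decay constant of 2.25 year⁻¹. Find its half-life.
t½ = ln(2)/λ = 0.3081 years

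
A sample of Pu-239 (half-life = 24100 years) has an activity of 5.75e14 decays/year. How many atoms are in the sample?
N = A/λ = 1.999e19 atoms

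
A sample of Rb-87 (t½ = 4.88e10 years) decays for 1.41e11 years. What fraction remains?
N/N₀ = (1/2)^(t/t½) = 0.135 = 13.5%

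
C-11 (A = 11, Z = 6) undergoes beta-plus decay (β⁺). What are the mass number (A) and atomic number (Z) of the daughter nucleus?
Daughter: A = 11, Z = 5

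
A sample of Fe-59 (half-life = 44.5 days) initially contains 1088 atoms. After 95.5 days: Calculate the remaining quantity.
N = N₀(1/2)^(t/t½) = 245.8 atoms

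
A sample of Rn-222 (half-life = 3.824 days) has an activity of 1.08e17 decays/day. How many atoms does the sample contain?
N = A/λ = 5.958e17 atoms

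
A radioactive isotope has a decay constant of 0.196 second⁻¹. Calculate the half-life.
t½ = ln(2)/λ = 3.536 seconds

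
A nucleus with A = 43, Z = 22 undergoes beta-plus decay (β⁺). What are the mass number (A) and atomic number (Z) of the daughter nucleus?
Daughter: A = 43, Z = 21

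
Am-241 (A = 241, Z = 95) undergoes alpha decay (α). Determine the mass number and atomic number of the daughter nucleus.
Daughter: A = 237, Z = 93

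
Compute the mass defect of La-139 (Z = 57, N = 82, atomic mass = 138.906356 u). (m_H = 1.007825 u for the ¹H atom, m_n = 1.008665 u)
Δm = Z·m_H + N·m_n − M = 1.25 u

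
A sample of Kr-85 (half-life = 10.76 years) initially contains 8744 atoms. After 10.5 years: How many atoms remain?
N = N₀(1/2)^(t/t½) = 4446 atoms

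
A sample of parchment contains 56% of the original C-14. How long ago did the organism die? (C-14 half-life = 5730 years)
Age = t½ × log₂(1/ratio) = 4793 years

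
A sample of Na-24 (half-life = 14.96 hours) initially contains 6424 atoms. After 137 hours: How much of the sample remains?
N = N₀(1/2)^(t/t½) = 11.25 atoms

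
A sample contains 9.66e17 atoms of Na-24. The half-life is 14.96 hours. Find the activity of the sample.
A = λN = 4.476e16 decays/hour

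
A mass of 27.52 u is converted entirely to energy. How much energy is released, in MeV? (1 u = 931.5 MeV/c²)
E = mc² = 25630 MeV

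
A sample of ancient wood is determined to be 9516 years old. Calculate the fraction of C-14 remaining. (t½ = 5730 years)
N/N₀ = (1/2)^(t/t½) = 0.3163 = 31.6%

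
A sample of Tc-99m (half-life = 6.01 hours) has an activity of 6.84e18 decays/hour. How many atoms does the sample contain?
N = A/λ = 5.931e19 atoms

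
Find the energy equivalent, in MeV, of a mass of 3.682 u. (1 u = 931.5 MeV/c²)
E = mc² = 3430 MeV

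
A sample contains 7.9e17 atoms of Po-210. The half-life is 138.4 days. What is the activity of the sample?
A = λN = 3.957e15 decays/day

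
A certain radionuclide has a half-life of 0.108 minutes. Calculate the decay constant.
λ = ln(2)/t½ = 6.418 minute⁻¹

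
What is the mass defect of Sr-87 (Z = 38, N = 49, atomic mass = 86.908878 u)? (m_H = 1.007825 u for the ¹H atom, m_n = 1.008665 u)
Δm = Z·m_H + N·m_n − M = 0.8131 u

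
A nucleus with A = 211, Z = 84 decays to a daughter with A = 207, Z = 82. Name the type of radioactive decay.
ΔA = -4, ΔZ = -2 ⇒ alpha decay (α)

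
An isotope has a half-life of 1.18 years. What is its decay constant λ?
λ = ln(2)/t½ = 0.5874 year⁻¹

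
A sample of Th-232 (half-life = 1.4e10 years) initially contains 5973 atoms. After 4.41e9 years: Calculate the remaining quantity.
N = N₀(1/2)^(t/t½) = 4801 atoms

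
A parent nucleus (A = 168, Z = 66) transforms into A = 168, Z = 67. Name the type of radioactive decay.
ΔA = 0, ΔZ = +1 ⇒ beta-minus decay (β⁻)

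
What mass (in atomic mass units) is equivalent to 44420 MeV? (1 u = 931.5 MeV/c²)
m = E/c² = 47.69 u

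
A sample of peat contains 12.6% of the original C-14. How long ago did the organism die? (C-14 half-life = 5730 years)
Age = t½ × log₂(1/ratio) = 17120 years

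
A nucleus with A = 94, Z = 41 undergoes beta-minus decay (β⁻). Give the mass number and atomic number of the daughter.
Daughter: A = 94, Z = 42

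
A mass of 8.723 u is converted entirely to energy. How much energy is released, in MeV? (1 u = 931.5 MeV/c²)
E = mc² = 8125 MeV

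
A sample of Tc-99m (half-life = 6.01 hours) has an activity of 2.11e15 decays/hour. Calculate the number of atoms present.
N = A/λ = 1.829e16 atoms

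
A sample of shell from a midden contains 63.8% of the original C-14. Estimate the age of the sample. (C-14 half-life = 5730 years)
Age = t½ × log₂(1/ratio) = 3715 years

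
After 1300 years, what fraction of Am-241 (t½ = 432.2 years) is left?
N/N₀ = (1/2)^(t/t½) = 0.1243 = 12.4%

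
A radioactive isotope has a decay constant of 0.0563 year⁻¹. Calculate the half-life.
t½ = ln(2)/λ = 12.31 years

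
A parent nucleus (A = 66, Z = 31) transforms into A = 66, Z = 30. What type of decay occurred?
ΔA = 0, ΔZ = -1 ⇒ beta-plus decay (β⁺) or electron capture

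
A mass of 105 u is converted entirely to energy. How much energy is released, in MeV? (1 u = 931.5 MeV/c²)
E = mc² = 97810 MeV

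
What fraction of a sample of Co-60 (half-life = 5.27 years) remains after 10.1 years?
N/N₀ = (1/2)^(t/t½) = 0.2649 = 26.5%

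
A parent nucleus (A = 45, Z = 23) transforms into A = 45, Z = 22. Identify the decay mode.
ΔA = 0, ΔZ = -1 ⇒ beta-plus decay (β⁺) or electron capture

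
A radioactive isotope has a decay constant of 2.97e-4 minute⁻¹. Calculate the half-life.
t½ = ln(2)/λ = 2334 minutes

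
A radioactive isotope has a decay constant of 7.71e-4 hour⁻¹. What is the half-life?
t½ = ln(2)/λ = 899 hours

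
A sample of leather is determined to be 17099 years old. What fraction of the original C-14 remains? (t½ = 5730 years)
N/N₀ = (1/2)^(t/t½) = 0.1264 = 12.6%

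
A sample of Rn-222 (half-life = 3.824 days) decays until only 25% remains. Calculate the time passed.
t = t½ × log₂(N₀/N) = 7.648 days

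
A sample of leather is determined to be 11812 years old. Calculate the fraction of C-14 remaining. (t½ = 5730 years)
N/N₀ = (1/2)^(t/t½) = 0.2396 = 24%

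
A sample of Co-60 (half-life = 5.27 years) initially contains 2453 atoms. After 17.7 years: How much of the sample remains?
N = N₀(1/2)^(t/t½) = 239.1 atoms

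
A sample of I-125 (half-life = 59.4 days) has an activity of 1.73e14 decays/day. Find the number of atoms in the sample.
N = A/λ = 1.483e16 atoms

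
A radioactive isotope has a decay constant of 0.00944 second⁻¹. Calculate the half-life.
t½ = ln(2)/λ = 73.43 seconds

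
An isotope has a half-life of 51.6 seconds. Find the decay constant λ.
λ = ln(2)/t½ = 0.01343 second⁻¹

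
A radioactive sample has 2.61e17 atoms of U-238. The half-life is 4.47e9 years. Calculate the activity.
A = λN = 4.047e7 decays/year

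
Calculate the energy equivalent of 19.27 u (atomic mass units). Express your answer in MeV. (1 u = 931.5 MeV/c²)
E = mc² = 17950 MeV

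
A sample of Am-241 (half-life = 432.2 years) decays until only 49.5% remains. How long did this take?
t = t½ × log₂(N₀/N) = 438.5 years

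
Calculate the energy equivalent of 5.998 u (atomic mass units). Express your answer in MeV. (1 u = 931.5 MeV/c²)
E = mc² = 5587 MeV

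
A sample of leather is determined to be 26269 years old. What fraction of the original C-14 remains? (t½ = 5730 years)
N/N₀ = (1/2)^(t/t½) = 0.04168 = 4.17%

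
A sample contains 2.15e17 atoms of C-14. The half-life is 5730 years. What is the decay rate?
A = λN = 2.601e13 decays/year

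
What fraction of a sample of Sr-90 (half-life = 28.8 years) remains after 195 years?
N/N₀ = (1/2)^(t/t½) = 0.009157 = 0.916%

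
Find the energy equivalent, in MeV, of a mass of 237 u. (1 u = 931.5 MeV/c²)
E = mc² = 2.208e5 MeV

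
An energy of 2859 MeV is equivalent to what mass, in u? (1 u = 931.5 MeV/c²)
m = E/c² = 3.069 u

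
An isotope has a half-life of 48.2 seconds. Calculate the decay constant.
λ = ln(2)/t½ = 0.01438 second⁻¹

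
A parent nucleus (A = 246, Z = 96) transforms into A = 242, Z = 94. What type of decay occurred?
ΔA = -4, ΔZ = -2 ⇒ alpha decay (α)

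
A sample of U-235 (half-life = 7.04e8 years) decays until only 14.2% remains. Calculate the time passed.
t = t½ × log₂(N₀/N) = 1.982e9 years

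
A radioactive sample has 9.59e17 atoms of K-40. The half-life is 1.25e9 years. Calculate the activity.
A = λN = 5.318e8 decays/year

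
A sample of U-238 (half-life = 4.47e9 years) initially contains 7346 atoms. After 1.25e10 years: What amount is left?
N = N₀(1/2)^(t/t½) = 1057 atoms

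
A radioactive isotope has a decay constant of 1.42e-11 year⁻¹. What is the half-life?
t½ = ln(2)/λ = 4.881e10 years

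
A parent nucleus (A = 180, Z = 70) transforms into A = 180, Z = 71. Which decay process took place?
ΔA = 0, ΔZ = +1 ⇒ beta-minus decay (β⁻)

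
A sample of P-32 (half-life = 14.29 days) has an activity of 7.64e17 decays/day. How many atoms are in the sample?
N = A/λ = 1.575e19 atoms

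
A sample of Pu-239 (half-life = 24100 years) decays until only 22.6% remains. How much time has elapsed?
t = t½ × log₂(N₀/N) = 51710 years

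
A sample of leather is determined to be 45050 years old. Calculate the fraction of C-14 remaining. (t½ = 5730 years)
N/N₀ = (1/2)^(t/t½) = 0.004298 = 0.43%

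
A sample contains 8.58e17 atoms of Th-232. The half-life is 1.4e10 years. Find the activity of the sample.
A = λN = 4.248e7 decays/year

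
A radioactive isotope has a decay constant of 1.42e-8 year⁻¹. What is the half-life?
t½ = ln(2)/λ = 4.881e7 years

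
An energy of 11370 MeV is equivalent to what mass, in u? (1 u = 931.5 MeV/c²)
m = E/c² = 12.21 u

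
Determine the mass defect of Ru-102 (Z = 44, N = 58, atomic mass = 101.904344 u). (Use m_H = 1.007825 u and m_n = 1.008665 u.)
Δm = Z·m_H + N·m_n − M = 0.9425 u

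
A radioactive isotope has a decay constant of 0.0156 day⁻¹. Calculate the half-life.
t½ = ln(2)/λ = 44.43 days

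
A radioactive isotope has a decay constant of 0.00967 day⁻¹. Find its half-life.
t½ = ln(2)/λ = 71.68 days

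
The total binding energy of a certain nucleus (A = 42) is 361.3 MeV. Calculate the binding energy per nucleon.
B.E./A = 361.3/42 = 8.602 MeV/nucleon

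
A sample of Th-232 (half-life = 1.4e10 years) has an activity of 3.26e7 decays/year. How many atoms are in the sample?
N = A/λ = 6.584e17 atoms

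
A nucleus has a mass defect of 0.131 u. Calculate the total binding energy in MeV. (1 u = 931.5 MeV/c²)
B.E. = Δm × 931.5 = 122 MeV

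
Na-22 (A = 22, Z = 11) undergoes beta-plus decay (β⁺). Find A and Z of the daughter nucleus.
Daughter: A = 22, Z = 10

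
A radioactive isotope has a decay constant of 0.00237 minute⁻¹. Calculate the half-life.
t½ = ln(2)/λ = 292.5 minutes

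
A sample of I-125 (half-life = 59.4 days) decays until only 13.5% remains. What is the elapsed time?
t = t½ × log₂(N₀/N) = 171.6 days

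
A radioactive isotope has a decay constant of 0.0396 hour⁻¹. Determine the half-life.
t½ = ln(2)/λ = 17.5 hours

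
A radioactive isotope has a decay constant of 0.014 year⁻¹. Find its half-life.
t½ = ln(2)/λ = 49.51 years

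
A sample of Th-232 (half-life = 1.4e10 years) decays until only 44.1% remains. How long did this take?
t = t½ × log₂(N₀/N) = 1.654e10 years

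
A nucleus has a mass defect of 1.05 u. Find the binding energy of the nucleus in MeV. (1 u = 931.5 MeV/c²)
B.E. = Δm × 931.5 = 978.1 MeV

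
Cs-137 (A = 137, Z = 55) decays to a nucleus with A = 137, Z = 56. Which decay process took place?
ΔA = 0, ΔZ = +1 ⇒ beta-minus decay (β⁻)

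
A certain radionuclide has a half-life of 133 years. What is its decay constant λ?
λ = ln(2)/t½ = 0.005212 year⁻¹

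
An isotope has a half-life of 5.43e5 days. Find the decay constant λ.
λ = ln(2)/t½ = 1.277e-6 day⁻¹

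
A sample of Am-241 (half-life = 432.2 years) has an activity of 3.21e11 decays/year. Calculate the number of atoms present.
N = A/λ = 2.002e14 atoms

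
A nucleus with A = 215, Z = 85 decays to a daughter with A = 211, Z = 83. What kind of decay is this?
ΔA = -4, ΔZ = -2 ⇒ alpha decay (α)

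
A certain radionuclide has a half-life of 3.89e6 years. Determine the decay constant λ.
λ = ln(2)/t½ = 1.782e-7 year⁻¹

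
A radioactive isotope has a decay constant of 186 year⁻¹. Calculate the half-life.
t½ = ln(2)/λ = 0.003727 years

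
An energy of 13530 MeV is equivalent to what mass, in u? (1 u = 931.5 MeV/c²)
m = E/c² = 14.52 u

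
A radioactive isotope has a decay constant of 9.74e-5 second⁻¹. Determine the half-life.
t½ = ln(2)/λ = 7117 seconds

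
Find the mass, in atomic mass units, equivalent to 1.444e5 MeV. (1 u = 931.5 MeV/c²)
m = E/c² = 155 u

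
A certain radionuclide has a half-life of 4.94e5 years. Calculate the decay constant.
λ = ln(2)/t½ = 1.403e-6 year⁻¹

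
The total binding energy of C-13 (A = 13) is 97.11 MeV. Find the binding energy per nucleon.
B.E./A = 97.11/13 = 7.47 MeV/nucleon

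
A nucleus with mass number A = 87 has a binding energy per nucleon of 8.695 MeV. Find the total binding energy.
B.E. = 8.695 × 87 = 756.5 MeV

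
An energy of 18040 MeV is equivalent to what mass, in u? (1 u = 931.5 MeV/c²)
m = E/c² = 19.37 u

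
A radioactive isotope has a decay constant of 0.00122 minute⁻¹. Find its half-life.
t½ = ln(2)/λ = 568.2 minutes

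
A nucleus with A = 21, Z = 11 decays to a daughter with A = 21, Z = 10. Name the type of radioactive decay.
ΔA = 0, ΔZ = -1 ⇒ beta-plus decay (β⁺) or electron capture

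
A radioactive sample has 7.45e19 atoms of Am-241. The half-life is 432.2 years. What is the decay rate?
A = λN = 1.195e17 decays/year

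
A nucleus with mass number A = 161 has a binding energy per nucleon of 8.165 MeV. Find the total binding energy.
B.E. = 8.165 × 161 = 1315 MeV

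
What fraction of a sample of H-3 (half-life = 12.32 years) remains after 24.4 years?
N/N₀ = (1/2)^(t/t½) = 0.2534 = 25.3%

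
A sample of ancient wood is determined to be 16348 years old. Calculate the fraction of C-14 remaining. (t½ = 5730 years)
N/N₀ = (1/2)^(t/t½) = 0.1384 = 13.8%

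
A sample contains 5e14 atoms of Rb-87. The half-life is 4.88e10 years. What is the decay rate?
A = λN = 7102 decays/year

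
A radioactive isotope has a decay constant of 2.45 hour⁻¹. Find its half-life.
t½ = ln(2)/λ = 0.2829 hours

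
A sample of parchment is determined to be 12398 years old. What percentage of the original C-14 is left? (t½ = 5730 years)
N/N₀ = (1/2)^(t/t½) = 0.2232 = 22.3%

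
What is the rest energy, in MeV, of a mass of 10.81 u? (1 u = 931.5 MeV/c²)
E = mc² = 10070 MeV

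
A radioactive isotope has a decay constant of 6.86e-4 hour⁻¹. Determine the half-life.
t½ = ln(2)/λ = 1010 hours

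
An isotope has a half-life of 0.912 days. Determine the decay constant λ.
λ = ln(2)/t½ = 0.76 day⁻¹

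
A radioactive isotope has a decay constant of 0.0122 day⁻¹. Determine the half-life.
t½ = ln(2)/λ = 56.82 days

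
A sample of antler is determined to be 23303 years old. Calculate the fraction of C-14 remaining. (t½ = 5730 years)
N/N₀ = (1/2)^(t/t½) = 0.05967 = 5.97%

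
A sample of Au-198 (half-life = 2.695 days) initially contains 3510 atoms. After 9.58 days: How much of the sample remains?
N = N₀(1/2)^(t/t½) = 298.7 atoms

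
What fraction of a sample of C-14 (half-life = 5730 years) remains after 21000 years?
N/N₀ = (1/2)^(t/t½) = 0.07884 = 7.88%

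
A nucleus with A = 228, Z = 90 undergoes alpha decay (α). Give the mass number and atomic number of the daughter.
Daughter: A = 224, Z = 88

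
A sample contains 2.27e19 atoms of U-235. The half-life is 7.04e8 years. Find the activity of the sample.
A = λN = 2.235e10 decays/year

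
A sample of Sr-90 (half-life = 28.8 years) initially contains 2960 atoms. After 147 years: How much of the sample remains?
N = N₀(1/2)^(t/t½) = 86.06 atoms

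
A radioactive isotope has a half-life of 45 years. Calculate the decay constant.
λ = ln(2)/t½ = 0.0154 year⁻¹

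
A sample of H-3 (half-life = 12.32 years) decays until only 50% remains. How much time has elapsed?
t = t½ × log₂(N₀/N) = 12.32 years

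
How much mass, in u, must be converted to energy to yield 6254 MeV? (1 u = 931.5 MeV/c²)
m = E/c² = 6.714 u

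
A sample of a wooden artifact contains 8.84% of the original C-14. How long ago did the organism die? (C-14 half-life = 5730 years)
Age = t½ × log₂(1/ratio) = 20050 years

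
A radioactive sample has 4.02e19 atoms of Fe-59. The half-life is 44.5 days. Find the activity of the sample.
A = λN = 6.262e17 decays/day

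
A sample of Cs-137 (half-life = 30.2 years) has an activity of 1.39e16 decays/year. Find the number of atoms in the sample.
N = A/λ = 6.056e17 atoms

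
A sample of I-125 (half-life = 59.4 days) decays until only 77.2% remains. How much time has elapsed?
t = t½ × log₂(N₀/N) = 22.18 days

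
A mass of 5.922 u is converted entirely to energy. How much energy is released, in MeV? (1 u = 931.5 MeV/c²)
E = mc² = 5516 MeV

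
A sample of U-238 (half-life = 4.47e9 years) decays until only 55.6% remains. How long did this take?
t = t½ × log₂(N₀/N) = 3.785e9 years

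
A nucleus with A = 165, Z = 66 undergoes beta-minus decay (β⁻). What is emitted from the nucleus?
β⁻: electron (e⁻) + antineutrino (ν̄ₑ)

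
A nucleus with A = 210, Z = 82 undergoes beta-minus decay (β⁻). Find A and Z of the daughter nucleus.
Daughter: A = 210, Z = 83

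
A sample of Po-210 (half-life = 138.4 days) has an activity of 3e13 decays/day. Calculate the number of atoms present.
N = A/λ = 5.99e15 atoms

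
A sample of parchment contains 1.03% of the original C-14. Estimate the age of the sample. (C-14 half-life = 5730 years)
Age = t½ × log₂(1/ratio) = 37820 years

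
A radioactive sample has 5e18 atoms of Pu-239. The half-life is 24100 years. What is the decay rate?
A = λN = 1.438e14 decays/year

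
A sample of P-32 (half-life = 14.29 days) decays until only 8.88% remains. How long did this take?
t = t½ × log₂(N₀/N) = 49.92 days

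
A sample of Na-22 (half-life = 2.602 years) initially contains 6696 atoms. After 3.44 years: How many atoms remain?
N = N₀(1/2)^(t/t½) = 2678 atoms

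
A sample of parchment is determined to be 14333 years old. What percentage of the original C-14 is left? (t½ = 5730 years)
N/N₀ = (1/2)^(t/t½) = 0.1766 = 17.7%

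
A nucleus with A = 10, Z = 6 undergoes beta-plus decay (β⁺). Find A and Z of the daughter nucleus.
Daughter: A = 10, Z = 5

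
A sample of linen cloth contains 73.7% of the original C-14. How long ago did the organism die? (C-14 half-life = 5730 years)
Age = t½ × log₂(1/ratio) = 2523 years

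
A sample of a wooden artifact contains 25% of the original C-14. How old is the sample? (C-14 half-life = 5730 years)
Age = t½ × log₂(1/ratio) = 11460 years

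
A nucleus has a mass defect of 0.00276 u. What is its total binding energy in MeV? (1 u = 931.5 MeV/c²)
B.E. = Δm × 931.5 = 2.571 MeV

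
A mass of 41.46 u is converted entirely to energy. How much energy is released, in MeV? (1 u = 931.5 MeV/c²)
E = mc² = 38620 MeV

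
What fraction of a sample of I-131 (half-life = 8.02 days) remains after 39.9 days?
N/N₀ = (1/2)^(t/t½) = 0.03179 = 3.18%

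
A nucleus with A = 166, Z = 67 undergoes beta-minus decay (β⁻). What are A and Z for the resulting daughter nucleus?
Daughter: A = 166, Z = 68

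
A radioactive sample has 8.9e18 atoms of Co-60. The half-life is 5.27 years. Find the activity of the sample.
A = λN = 1.171e18 decays/year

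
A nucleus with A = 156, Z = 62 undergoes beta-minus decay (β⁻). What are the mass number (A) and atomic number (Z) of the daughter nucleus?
Daughter: A = 156, Z = 63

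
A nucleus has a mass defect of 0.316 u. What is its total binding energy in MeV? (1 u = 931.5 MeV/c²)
B.E. = Δm × 931.5 = 294.4 MeV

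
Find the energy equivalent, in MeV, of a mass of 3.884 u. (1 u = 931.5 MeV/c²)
E = mc² = 3618 MeV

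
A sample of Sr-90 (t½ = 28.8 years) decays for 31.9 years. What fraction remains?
N/N₀ = (1/2)^(t/t½) = 0.4641 = 46.4%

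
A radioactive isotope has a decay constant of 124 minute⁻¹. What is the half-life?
t½ = ln(2)/λ = 0.00559 minutes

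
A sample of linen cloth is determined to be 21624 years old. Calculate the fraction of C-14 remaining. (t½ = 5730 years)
N/N₀ = (1/2)^(t/t½) = 0.07311 = 7.31%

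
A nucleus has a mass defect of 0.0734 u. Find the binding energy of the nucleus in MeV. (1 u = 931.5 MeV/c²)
B.E. = Δm × 931.5 = 68.37 MeV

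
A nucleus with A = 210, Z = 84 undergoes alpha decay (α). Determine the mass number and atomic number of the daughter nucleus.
Daughter: A = 206, Z = 82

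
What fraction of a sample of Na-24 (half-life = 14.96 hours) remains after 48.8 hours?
N/N₀ = (1/2)^(t/t½) = 0.1042 = 10.4%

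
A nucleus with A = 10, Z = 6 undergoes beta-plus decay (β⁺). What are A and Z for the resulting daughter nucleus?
Daughter: A = 10, Z = 5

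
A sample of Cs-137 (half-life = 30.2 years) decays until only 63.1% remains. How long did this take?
t = t½ × log₂(N₀/N) = 20.06 years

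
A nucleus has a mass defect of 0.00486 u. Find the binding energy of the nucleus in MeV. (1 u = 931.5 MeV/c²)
B.E. = Δm × 931.5 = 4.527 MeV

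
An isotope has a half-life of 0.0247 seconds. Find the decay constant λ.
λ = ln(2)/t½ = 28.06 second⁻¹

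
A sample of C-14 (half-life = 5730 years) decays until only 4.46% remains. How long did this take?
t = t½ × log₂(N₀/N) = 25710 years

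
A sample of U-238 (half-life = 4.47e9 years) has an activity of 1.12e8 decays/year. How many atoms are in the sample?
N = A/λ = 7.223e17 atoms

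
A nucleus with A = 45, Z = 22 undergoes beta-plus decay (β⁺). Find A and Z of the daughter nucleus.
Daughter: A = 45, Z = 21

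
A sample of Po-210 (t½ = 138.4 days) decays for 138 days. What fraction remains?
N/N₀ = (1/2)^(t/t½) = 0.501 = 50.1%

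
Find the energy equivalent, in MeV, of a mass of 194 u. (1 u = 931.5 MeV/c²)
E = mc² = 1.807e5 MeV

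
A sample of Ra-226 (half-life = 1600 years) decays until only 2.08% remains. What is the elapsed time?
t = t½ × log₂(N₀/N) = 8940 years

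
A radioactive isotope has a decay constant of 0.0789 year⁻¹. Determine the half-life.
t½ = ln(2)/λ = 8.785 years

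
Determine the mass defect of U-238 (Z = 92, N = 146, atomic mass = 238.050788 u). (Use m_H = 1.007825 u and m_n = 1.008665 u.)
Δm = Z·m_H + N·m_n − M = 1.934 u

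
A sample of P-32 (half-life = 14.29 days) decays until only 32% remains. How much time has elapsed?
t = t½ × log₂(N₀/N) = 23.49 days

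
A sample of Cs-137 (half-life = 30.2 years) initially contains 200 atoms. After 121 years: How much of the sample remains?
N = N₀(1/2)^(t/t½) = 12.44 atoms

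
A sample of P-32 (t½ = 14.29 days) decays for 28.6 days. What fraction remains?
N/N₀ = (1/2)^(t/t½) = 0.2498 = 25%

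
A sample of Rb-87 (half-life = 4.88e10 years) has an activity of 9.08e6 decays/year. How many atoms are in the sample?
N = A/λ = 6.393e17 atoms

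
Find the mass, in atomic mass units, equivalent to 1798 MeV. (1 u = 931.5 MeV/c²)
m = E/c² = 1.93 u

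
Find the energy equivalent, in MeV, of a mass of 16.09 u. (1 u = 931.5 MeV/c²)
E = mc² = 14990 MeV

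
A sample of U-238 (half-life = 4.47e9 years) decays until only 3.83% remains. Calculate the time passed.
t = t½ × log₂(N₀/N) = 2.104e10 years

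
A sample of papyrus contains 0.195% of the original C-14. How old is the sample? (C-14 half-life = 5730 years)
Age = t½ × log₂(1/ratio) = 51580 years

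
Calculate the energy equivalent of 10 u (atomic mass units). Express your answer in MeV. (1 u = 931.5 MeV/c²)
E = mc² = 9315 MeV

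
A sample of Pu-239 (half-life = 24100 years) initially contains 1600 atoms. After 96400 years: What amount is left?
N = N₀(1/2)^(t/t½) = 100 atoms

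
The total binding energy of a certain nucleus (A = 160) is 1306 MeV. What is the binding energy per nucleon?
B.E./A = 1306/160 = 8.162 MeV/nucleon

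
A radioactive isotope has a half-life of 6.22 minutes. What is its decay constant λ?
λ = ln(2)/t½ = 0.1114 minute⁻¹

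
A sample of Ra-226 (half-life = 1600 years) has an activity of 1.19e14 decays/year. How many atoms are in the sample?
N = A/λ = 2.747e17 atoms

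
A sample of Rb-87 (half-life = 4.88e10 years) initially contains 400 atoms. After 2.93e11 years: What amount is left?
N = N₀(1/2)^(t/t½) = 6.232 atoms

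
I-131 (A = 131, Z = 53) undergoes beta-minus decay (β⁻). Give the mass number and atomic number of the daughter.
Daughter: A = 131, Z = 54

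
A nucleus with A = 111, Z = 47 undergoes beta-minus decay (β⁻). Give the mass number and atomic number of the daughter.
Daughter: A = 111, Z = 48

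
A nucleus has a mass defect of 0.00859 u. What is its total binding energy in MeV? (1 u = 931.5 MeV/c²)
B.E. = Δm × 931.5 = 8.002 MeV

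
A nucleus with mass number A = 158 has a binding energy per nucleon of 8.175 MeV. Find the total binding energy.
B.E. = 8.175 × 158 = 1292 MeV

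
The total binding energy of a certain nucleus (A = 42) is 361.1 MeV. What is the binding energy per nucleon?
B.E./A = 361.1/42 = 8.598 MeV/nucleon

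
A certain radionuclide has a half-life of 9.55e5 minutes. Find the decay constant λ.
λ = ln(2)/t½ = 7.258e-7 minute⁻¹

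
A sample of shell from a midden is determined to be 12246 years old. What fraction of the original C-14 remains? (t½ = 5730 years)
N/N₀ = (1/2)^(t/t½) = 0.2273 = 22.7%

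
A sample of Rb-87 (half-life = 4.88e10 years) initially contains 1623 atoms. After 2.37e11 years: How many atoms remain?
N = N₀(1/2)^(t/t½) = 56.02 atoms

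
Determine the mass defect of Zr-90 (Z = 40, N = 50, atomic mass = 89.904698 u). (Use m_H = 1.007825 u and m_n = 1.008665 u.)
Δm = Z·m_H + N·m_n − M = 0.8416 u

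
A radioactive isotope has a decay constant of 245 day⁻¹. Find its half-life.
t½ = ln(2)/λ = 0.002829 days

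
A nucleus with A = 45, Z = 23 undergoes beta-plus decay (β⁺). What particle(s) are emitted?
β⁺: positron (e⁺) + neutrino (νₑ)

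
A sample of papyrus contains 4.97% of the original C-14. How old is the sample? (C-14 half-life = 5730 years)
Age = t½ × log₂(1/ratio) = 24810 years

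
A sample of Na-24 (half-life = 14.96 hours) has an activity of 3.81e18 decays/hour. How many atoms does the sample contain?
N = A/λ = 8.223e19 atoms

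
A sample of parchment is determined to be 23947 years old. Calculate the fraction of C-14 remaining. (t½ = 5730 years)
N/N₀ = (1/2)^(t/t½) = 0.0552 = 5.52%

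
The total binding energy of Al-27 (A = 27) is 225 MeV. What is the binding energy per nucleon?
B.E./A = 225/27 = 8.333 MeV/nucleon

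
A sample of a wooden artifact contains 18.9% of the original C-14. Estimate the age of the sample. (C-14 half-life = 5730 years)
Age = t½ × log₂(1/ratio) = 13770 years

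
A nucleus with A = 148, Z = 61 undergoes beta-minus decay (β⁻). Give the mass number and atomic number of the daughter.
Daughter: A = 148, Z = 62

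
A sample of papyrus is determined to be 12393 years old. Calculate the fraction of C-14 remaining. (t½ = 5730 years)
N/N₀ = (1/2)^(t/t½) = 0.2233 = 22.3%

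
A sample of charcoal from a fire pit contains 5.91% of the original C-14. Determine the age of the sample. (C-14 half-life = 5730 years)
Age = t½ × log₂(1/ratio) = 23380 years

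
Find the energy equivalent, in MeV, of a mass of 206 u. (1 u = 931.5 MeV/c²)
E = mc² = 1.919e5 MeV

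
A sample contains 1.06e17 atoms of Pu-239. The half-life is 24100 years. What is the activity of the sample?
A = λN = 3.049e12 decays/year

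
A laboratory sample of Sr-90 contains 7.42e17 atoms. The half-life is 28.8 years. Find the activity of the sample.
A = λN = 1.786e16 decays/year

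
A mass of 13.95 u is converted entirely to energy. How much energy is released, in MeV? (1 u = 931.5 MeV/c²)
E = mc² = 12990 MeV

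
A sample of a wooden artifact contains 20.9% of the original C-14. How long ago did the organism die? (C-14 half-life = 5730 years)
Age = t½ × log₂(1/ratio) = 12940 years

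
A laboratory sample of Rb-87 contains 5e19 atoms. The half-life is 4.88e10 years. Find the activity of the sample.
A = λN = 7.102e8 decays/year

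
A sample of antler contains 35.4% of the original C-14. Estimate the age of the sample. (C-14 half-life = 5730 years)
Age = t½ × log₂(1/ratio) = 8585 years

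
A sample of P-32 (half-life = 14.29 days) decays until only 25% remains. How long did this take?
t = t½ × log₂(N₀/N) = 28.58 days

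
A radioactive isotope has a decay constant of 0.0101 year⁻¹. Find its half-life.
t½ = ln(2)/λ = 68.63 years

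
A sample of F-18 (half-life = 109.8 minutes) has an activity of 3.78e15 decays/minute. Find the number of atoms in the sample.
N = A/λ = 5.988e17 atoms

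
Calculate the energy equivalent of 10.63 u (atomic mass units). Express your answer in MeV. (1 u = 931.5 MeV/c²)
E = mc² = 9902 MeV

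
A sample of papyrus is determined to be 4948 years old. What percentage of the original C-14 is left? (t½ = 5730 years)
N/N₀ = (1/2)^(t/t½) = 0.5496 = 55%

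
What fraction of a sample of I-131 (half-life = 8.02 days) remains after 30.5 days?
N/N₀ = (1/2)^(t/t½) = 0.07164 = 7.16%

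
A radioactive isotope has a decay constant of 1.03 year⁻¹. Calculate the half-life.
t½ = ln(2)/λ = 0.673 years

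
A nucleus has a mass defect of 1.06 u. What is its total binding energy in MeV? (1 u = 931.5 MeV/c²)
B.E. = Δm × 931.5 = 987.4 MeV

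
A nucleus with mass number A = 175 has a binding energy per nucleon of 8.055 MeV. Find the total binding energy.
B.E. = 8.055 × 175 = 1410 MeV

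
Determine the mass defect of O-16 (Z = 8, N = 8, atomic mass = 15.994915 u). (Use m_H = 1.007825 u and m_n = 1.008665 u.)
Δm = Z·m_H + N·m_n − M = 0.137 u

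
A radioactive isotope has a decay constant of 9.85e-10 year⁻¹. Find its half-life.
t½ = ln(2)/λ = 7.037e8 years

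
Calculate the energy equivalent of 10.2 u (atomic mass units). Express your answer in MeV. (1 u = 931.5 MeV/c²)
E = mc² = 9501 MeV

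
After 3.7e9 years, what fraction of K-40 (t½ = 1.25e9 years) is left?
N/N₀ = (1/2)^(t/t½) = 0.1285 = 12.9%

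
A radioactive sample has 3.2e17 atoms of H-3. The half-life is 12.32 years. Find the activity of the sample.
A = λN = 1.8e16 decays/year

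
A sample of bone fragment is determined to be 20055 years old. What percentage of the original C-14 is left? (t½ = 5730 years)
N/N₀ = (1/2)^(t/t½) = 0.08839 = 8.84%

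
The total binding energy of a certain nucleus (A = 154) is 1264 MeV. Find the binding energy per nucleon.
B.E./A = 1264/154 = 8.208 MeV/nucleon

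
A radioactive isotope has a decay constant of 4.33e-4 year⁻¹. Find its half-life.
t½ = ln(2)/λ = 1601 years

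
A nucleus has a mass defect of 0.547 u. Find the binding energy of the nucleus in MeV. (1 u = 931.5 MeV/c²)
B.E. = Δm × 931.5 = 509.5 MeV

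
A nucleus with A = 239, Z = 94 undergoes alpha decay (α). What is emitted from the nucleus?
α particle = ⁴₂He (2 protons + 2 neutrons)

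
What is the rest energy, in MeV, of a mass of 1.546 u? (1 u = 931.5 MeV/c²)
E = mc² = 1440 MeV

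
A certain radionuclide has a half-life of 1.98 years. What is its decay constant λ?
λ = ln(2)/t½ = 0.3501 year⁻¹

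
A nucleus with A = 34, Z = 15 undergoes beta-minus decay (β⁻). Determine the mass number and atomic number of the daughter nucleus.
Daughter: A = 34, Z = 16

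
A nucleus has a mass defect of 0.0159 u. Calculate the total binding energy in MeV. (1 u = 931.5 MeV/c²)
B.E. = Δm × 931.5 = 14.81 MeV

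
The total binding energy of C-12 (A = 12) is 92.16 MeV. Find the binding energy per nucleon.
B.E./A = 92.16/12 = 7.68 MeV/nucleon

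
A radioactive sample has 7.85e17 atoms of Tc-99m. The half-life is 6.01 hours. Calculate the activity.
A = λN = 9.054e16 decays/hour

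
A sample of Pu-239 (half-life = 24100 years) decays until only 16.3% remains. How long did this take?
t = t½ × log₂(N₀/N) = 63070 years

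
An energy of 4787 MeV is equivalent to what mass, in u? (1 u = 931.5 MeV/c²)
m = E/c² = 5.139 u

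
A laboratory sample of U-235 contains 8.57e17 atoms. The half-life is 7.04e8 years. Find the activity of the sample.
A = λN = 8.438e8 decays/year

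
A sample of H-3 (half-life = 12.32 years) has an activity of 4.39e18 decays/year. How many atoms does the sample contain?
N = A/λ = 7.803e19 atoms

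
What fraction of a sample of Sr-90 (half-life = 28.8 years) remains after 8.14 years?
N/N₀ = (1/2)^(t/t½) = 0.8221 = 82.2%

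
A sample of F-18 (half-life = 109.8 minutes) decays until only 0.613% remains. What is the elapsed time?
t = t½ × log₂(N₀/N) = 807 minutes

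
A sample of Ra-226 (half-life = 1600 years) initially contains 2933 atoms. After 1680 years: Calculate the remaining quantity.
N = N₀(1/2)^(t/t½) = 1417 atoms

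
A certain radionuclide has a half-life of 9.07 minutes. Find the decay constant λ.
λ = ln(2)/t½ = 0.07642 minute⁻¹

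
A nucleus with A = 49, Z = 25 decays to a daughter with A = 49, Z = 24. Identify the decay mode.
ΔA = 0, ΔZ = -1 ⇒ beta-plus decay (β⁺) or electron capture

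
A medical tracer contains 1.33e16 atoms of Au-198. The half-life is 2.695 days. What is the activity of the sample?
A = λN = 3.421e15 decays/day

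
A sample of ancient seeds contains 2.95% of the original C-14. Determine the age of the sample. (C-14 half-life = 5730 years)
Age = t½ × log₂(1/ratio) = 29130 years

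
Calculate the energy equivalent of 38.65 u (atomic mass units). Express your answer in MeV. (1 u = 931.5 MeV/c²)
E = mc² = 36000 MeV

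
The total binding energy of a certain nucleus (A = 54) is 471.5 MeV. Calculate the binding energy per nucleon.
B.E./A = 471.5/54 = 8.731 MeV/nucleon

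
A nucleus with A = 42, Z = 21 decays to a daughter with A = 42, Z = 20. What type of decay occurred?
ΔA = 0, ΔZ = -1 ⇒ beta-plus decay (β⁺) or electron capture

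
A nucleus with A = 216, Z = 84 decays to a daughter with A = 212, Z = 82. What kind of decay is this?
ΔA = -4, ΔZ = -2 ⇒ alpha decay (α)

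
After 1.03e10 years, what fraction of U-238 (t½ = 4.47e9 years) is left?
N/N₀ = (1/2)^(t/t½) = 0.2025 = 20.2%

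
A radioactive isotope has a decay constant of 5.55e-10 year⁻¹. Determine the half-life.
t½ = ln(2)/λ = 1.249e9 years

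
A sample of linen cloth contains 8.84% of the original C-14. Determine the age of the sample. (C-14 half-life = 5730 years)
Age = t½ × log₂(1/ratio) = 20050 years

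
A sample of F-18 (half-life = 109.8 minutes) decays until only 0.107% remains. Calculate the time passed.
t = t½ × log₂(N₀/N) = 1084 minutes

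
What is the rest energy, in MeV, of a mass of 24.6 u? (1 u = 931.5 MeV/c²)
E = mc² = 22910 MeV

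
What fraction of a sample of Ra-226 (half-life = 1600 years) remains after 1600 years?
N/N₀ = (1/2)^(t/t½) = 0.5 = 50%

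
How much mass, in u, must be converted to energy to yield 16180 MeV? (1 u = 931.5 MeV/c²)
m = E/c² = 17.37 u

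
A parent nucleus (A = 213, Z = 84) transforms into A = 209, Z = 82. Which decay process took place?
ΔA = -4, ΔZ = -2 ⇒ alpha decay (α)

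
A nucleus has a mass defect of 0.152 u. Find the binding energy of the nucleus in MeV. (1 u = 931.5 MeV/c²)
B.E. = Δm × 931.5 = 141.6 MeV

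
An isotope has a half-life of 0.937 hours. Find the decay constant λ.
λ = ln(2)/t½ = 0.7398 hour⁻¹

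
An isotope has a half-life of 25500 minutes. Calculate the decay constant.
λ = ln(2)/t½ = 2.718e-5 minute⁻¹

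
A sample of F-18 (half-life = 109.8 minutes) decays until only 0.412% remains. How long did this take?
t = t½ × log₂(N₀/N) = 870 minutes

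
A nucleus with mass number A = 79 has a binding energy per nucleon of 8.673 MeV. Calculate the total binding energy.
B.E. = 8.673 × 79 = 685.2 MeV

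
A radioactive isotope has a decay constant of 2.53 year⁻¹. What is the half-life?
t½ = ln(2)/λ = 0.274 years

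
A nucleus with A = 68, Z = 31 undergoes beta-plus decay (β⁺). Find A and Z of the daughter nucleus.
Daughter: A = 68, Z = 30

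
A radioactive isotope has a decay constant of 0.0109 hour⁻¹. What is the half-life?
t½ = ln(2)/λ = 63.59 hours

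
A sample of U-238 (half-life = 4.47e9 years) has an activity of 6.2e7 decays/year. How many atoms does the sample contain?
N = A/λ = 3.998e17 atoms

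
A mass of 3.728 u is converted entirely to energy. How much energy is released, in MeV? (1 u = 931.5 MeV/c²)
E = mc² = 3473 MeV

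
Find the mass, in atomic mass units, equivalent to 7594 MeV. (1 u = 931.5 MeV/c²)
m = E/c² = 8.152 u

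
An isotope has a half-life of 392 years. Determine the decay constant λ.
λ = ln(2)/t½ = 0.001768 year⁻¹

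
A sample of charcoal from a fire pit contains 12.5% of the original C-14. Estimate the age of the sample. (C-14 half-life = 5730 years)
Age = t½ × log₂(1/ratio) = 17190 years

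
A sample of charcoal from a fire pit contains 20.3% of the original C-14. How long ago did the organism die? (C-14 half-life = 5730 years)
Age = t½ × log₂(1/ratio) = 13180 years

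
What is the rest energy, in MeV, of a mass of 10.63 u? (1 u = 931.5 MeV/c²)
E = mc² = 9902 MeV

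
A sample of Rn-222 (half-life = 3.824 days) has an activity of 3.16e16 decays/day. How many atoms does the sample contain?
N = A/λ = 1.743e17 atoms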